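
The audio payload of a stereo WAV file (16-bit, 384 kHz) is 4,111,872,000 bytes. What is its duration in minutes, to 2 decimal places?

44.62 minutes

Byte rate = 384,000 × 2 × 2 = 1,536,000 bytes/s.
Duration = 4,111,872,000 / 1,536,000 = 2,677 s.
2,677 s / 60 = 44.62 minutes.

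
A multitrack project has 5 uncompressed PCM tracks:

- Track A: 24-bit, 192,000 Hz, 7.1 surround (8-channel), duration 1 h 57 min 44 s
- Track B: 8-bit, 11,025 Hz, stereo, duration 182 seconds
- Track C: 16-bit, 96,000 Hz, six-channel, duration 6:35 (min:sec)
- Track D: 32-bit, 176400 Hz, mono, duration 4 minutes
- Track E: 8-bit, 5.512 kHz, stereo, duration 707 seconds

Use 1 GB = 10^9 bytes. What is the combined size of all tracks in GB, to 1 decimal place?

33.2 GB

Track A: 1 h 57 min 44 s = 7,064 s; 192,000 × 7,064 × 3 × 8 = 32,550,912,000 bytes.
Track B: 11,025 × 182 × 1 × 2 = 4,013,100 bytes.
Track C: 6:35 (min:sec) = 395 s; 96,000 × 395 × 2 × 6 = 455,040,000 bytes.
Track D: 4 minutes = 240 s; 176,400 × 240 × 4 × 1 = 169,344,000 bytes.
Track E: 5,512 × 707 × 1 × 2 = 7,793,968 bytes.
Total = 33,187,103,068 bytes = 33.2 GB.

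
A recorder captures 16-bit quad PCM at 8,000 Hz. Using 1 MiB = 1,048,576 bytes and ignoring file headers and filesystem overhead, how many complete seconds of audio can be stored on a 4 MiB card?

Uncompressed byte rate = 8,000 × 2 × 4 = 64,000 bytes/s.
Capacity = 4 × 1,048,576 = 4,194,304 bytes.
4,194,304 / 64,000 ≈ 65.54 s → 65 seconds.

65 seconds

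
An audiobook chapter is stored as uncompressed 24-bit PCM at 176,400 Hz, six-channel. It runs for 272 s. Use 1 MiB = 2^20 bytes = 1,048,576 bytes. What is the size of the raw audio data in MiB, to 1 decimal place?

823.6 MiB

Bytes = 176,400 samples/s × 272 s × 3 bytes/sample × 6 ch = 863,654,400 bytes.
863,654,400 / 1,048,576 = 823.6 MiB.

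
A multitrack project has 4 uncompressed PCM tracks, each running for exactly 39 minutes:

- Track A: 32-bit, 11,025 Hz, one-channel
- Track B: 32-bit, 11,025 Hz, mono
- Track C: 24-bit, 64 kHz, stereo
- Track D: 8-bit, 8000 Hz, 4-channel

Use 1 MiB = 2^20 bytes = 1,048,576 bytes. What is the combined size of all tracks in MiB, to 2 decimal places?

exactly 39 minutes = 2,340 s.
Track A: 11,025 × 2,340 × 4 × 1 = 103,194,000 bytes.
Track B: 11,025 × 2,340 × 4 × 1 = 103,194,000 bytes.
Track C: 64,000 × 2,340 × 3 × 2 = 898,560,000 bytes.
Track D: 8,000 × 2,340 × 1 × 4 = 74,880,000 bytes.
Total = 1,179,828,000 bytes = 1125.17 MiB.

1125.17 MiB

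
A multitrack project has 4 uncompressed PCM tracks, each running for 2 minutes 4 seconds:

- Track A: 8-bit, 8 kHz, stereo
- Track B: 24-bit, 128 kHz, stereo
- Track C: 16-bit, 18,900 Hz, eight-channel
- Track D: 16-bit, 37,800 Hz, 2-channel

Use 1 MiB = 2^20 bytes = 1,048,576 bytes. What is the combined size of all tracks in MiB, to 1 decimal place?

2 minutes 4 seconds = 124 s.
Track A: 8,000 × 124 × 1 × 2 = 1,984,000 bytes.
Track B: 128,000 × 124 × 3 × 2 = 95,232,000 bytes.
Track C: 18,900 × 124 × 2 × 8 = 37,497,600 bytes.
Track D: 37,800 × 124 × 2 × 2 = 18,748,800 bytes.
Total = 153,462,400 bytes = 146.4 MiB.

146.4 MiB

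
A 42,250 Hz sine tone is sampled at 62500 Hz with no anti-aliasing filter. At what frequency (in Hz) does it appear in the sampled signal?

Nyquist = 62,500/2 = 31,250 Hz; 42,250 Hz exceeds it.
Alias = |42,250 − 1×62,500| = |42,250 − 62,500| = 20,250 Hz.

20,250 Hz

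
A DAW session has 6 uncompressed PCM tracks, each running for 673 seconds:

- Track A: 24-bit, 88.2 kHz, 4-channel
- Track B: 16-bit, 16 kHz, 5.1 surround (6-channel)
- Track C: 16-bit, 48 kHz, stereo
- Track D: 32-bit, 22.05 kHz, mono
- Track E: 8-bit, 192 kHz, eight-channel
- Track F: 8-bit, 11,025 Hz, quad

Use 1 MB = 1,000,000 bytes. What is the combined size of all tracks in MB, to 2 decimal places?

2093.50 MB

Track A: 88,200 × 673 × 3 × 4 = 712,303,200 bytes.
Track B: 16,000 × 673 × 2 × 6 = 129,216,000 bytes.
Track C: 48,000 × 673 × 2 × 2 = 129,216,000 bytes.
Track D: 22,050 × 673 × 4 × 1 = 59,358,600 bytes.
Track E: 192,000 × 673 × 1 × 8 = 1,033,728,000 bytes.
Track F: 11,025 × 673 × 1 × 4 = 29,679,300 bytes.
Total = 2,093,501,100 bytes = 2093.50 MB.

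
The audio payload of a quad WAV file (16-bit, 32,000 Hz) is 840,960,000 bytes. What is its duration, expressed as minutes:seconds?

Byte rate = 32,000 × 2 × 4 = 256,000 bytes/s.
Duration = 840,960,000 / 256,000 = 3,285 s.
3,285 s = 54:45.

54:45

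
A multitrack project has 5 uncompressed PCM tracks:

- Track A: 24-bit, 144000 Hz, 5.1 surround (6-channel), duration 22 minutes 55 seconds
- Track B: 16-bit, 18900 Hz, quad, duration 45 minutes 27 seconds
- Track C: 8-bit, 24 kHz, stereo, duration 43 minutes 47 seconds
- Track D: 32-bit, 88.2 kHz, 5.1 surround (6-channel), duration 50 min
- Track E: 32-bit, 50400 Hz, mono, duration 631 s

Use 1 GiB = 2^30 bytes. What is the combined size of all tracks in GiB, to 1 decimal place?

9.9 GiB

Track A: 22 minutes 55 seconds = 1,375 s; 144,000 × 1,375 × 3 × 6 = 3,564,000,000 bytes.
Track B: 45 minutes 27 seconds = 2,727 s; 18,900 × 2,727 × 2 × 4 = 412,322,400 bytes.
Track C: 43 minutes 47 seconds = 2,627 s; 24,000 × 2,627 × 1 × 2 = 126,096,000 bytes.
Track D: 50 min = 3,000 s; 88,200 × 3,000 × 4 × 6 = 6,350,400,000 bytes.
Track E: 50,400 × 631 × 4 × 1 = 127,209,600 bytes.
Total = 10,580,028,000 bytes = 9.9 GiB.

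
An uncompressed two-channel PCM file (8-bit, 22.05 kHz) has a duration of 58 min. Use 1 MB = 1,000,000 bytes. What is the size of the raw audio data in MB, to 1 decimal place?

Duration = 58 min = 3,480 s.
Bytes = 22,050 samples/s × 3,480 s × 1 bytes/sample × 2 ch = 153,468,000 bytes.
153,468,000 / 1,000,000 = 153.5 MB.

153.5 MB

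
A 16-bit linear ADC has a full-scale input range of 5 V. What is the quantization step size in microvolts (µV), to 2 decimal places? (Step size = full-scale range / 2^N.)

5 V / 2^16 = 5 / 65,536 V = 76.29 µV.

76.29 µV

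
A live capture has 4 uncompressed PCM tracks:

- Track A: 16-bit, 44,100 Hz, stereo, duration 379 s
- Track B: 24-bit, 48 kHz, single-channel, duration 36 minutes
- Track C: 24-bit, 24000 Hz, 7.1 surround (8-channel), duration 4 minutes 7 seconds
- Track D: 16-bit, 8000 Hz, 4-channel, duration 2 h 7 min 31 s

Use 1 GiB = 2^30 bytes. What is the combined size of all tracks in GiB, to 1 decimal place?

Track A: 44,100 × 379 × 2 × 2 = 66,855,600 bytes.
Track B: 36 minutes = 2,160 s; 48,000 × 2,160 × 3 × 1 = 311,040,000 bytes.
Track C: 4 minutes 7 seconds = 247 s; 24,000 × 247 × 3 × 8 = 142,272,000 bytes.
Track D: 2 h 7 min 31 s = 7,651 s; 8,000 × 7,651 × 2 × 4 = 489,664,000 bytes.
Total = 1,009,831,600 bytes = 0.9 GiB.

0.9 GiB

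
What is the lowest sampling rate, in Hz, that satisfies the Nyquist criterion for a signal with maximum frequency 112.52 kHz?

Minimum sample rate = 2 × 112,520 Hz = 225,040 Hz.

225,040 Hz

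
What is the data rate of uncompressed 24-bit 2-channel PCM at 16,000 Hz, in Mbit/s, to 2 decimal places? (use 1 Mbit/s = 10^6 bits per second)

Bit rate = 16,000 × 24 × 2 = 768,000 bits/s.
= 0.77 Mbit/s.

0.77 Mbit/s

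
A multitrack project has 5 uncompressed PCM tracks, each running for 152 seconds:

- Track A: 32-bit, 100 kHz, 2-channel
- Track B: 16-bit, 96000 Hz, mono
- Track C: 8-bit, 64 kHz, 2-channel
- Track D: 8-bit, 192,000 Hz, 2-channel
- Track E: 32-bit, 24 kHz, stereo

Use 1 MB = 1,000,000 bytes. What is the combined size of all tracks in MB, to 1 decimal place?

257.8 MB

Track A: 100,000 × 152 × 4 × 2 = 121,600,000 bytes.
Track B: 96,000 × 152 × 2 × 1 = 29,184,000 bytes.
Track C: 64,000 × 152 × 1 × 2 = 19,456,000 bytes.
Track D: 192,000 × 152 × 1 × 2 = 58,368,000 bytes.
Track E: 24,000 × 152 × 4 × 2 = 29,184,000 bytes.
Total = 257,792,000 bytes = 257.8 MB.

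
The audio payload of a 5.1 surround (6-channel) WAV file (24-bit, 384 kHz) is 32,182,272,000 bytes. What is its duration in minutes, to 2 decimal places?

Byte rate = 384,000 × 3 × 6 = 6,912,000 bytes/s.
Duration = 32,182,272,000 / 6,912,000 = 4,656 s.
4,656 s / 60 = 77.60 minutes.

77.60 minutes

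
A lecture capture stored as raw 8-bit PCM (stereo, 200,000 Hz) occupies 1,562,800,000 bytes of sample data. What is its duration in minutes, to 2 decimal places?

Byte rate = 200,000 × 1 × 2 = 400,000 bytes/s.
Duration = 1,562,800,000 / 400,000 = 3,907 s.
3,907 s / 60 = 65.12 minutes.

65.12 minutes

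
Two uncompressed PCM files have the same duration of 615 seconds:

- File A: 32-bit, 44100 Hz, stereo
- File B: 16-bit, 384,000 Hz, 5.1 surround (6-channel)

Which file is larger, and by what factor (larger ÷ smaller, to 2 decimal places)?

File A: 44,100 × 4 × 2 = 352,800 bytes/s.
File B: 384,000 × 2 × 6 = 4,608,000 bytes/s.
File B is larger; ratio = 2,833,920,000 / 216,972,000 = 13.06.

File B, by a factor of 13.06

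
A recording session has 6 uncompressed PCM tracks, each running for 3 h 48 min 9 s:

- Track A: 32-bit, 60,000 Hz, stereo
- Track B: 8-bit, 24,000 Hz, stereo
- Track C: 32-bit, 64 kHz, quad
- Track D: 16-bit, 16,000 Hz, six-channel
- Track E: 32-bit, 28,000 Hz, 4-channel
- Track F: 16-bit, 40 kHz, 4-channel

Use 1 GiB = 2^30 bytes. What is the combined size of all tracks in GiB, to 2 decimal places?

32.03 GiB

3 h 48 min 9 s = 13,689 s.
Track A: 60,000 × 13,689 × 4 × 2 = 6,570,720,000 bytes.
Track B: 24,000 × 13,689 × 1 × 2 = 657,072,000 bytes.
Track C: 64,000 × 13,689 × 4 × 4 = 14,017,536,000 bytes.
Track D: 16,000 × 13,689 × 2 × 6 = 2,628,288,000 bytes.
Track E: 28,000 × 13,689 × 4 × 4 = 6,132,672,000 bytes.
Track F: 40,000 × 13,689 × 2 × 4 = 4,380,480,000 bytes.
Total = 34,386,768,000 bytes = 32.03 GiB.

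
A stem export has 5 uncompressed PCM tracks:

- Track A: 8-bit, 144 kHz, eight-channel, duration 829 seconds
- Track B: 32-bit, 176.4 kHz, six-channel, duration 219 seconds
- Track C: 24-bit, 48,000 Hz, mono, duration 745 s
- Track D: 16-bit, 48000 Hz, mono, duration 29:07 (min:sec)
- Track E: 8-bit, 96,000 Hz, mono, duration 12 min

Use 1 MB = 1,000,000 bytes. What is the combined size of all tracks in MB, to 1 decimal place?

2226.3 MB

Track A: 144,000 × 829 × 1 × 8 = 955,008,000 bytes.
Track B: 176,400 × 219 × 4 × 6 = 927,158,400 bytes.
Track C: 48,000 × 745 × 3 × 1 = 107,280,000 bytes.
Track D: 29:07 (min:sec) = 1,747 s; 48,000 × 1,747 × 2 × 1 = 167,712,000 bytes.
Track E: 12 min = 720 s; 96,000 × 720 × 1 × 1 = 69,120,000 bytes.
Total = 2,226,278,400 bytes = 2226.3 MB.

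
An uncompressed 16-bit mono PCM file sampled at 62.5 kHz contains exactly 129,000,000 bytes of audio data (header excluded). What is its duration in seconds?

Byte rate = 62,500 × 2 × 1 = 125,000 bytes/s.
Duration = 129,000,000 / 125,000 = 1,032 s.

1,032 seconds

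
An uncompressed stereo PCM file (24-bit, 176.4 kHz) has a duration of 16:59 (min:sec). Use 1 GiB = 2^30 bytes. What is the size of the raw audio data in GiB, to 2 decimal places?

1.00 GiB

Duration = 16:59 (min:sec) = 1,019 s.
Bytes = 176,400 samples/s × 1,019 s × 3 bytes/sample × 2 ch = 1,078,509,600 bytes.
1,078,509,600 / 1,073,741,824 = 1.00 GiB.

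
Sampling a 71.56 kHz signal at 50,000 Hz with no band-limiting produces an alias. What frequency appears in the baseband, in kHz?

21.56 kHz

Nyquist = 50,000/2 = 25,000 Hz; 71,560 Hz exceeds it.
Alias = |71,560 − 1×50,000| = |71,560 − 50,000| = 21,560 Hz = 21.56 kHz.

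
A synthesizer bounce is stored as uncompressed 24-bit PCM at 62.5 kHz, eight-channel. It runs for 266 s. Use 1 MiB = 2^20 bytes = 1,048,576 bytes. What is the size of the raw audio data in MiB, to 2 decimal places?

380.52 MiB

Bytes = 62,500 samples/s × 266 s × 3 bytes/sample × 8 ch = 399,000,000 bytes.
399,000,000 / 1,048,576 = 380.52 MiB.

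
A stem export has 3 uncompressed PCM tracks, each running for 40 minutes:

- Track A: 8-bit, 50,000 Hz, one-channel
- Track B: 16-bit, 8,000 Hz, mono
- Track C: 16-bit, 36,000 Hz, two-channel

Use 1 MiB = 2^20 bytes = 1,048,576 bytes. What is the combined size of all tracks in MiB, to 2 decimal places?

40 minutes = 2,400 s.
Track A: 50,000 × 2,400 × 1 × 1 = 120,000,000 bytes.
Track B: 8,000 × 2,400 × 2 × 1 = 38,400,000 bytes.
Track C: 36,000 × 2,400 × 2 × 2 = 345,600,000 bytes.
Total = 504,000,000 bytes = 480.65 MiB.

480.65 MiB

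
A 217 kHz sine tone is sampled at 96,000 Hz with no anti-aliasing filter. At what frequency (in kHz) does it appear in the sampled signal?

25 kHz

Nyquist = 96,000/2 = 48,000 Hz; 217,000 Hz exceeds it.
Alias = |217,000 − 2×96,000| = |217,000 − 192,000| = 25,000 Hz = 25 kHz.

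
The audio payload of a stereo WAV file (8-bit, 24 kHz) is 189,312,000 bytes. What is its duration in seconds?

Byte rate = 24,000 × 1 × 2 = 48,000 bytes/s.
Duration = 189,312,000 / 48,000 = 3,944 s.

3,944 seconds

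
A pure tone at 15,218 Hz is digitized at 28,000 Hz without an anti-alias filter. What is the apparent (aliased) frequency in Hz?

12,782 Hz

Nyquist = 28,000/2 = 14,000 Hz; 15,218 Hz exceeds it.
Alias = |15,218 − 1×28,000| = |15,218 − 28,000| = 12,782 Hz.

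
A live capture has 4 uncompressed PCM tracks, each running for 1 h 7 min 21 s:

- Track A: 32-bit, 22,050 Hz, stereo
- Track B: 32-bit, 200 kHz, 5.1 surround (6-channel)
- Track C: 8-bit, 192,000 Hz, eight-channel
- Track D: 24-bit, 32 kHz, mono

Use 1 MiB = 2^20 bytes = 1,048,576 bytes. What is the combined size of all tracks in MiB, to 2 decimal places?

25467.44 MiB

1 h 7 min 21 s = 4,041 s.
Track A: 22,050 × 4,041 × 4 × 2 = 712,832,400 bytes.
Track B: 200,000 × 4,041 × 4 × 6 = 19,396,800,000 bytes.
Track C: 192,000 × 4,041 × 1 × 8 = 6,206,976,000 bytes.
Track D: 32,000 × 4,041 × 3 × 1 = 387,936,000 bytes.
Total = 26,704,544,400 bytes = 25467.44 MiB.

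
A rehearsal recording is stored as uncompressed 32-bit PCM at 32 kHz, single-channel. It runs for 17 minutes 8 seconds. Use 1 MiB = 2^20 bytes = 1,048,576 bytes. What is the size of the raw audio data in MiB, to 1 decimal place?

125.5 MiB

Duration = 17 minutes 8 seconds = 1,028 s.
Bytes = 32,000 samples/s × 1,028 s × 4 bytes/sample × 1 ch = 131,584,000 bytes.
131,584,000 / 1,048,576 = 125.5 MiB.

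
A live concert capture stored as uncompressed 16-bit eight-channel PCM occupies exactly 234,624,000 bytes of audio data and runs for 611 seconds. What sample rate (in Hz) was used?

Bytes = sample_rate × seconds × bytes_per_sample × channels.
sample_rate = 234,624,000 / (611 × 2 × 8) = 234,624,000 / 9,776 = 24,000 Hz.

24,000 Hz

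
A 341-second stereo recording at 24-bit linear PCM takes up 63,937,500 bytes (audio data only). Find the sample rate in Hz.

Bytes = sample_rate × seconds × bytes_per_sample × channels.
sample_rate = 63,937,500 / (341 × 3 × 2) = 63,937,500 / 2,046 = 31,250 Hz.

31,250 Hz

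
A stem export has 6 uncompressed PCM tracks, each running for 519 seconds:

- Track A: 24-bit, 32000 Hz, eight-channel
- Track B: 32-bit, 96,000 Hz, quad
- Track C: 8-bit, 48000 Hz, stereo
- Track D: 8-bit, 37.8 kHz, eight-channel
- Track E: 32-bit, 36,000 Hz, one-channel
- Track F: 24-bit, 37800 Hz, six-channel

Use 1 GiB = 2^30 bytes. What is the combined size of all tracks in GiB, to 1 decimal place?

1.7 GiB

Track A: 32,000 × 519 × 3 × 8 = 398,592,000 bytes.
Track B: 96,000 × 519 × 4 × 4 = 797,184,000 bytes.
Track C: 48,000 × 519 × 1 × 2 = 49,824,000 bytes.
Track D: 37,800 × 519 × 1 × 8 = 156,945,600 bytes.
Track E: 36,000 × 519 × 4 × 1 = 74,736,000 bytes.
Track F: 37,800 × 519 × 3 × 6 = 353,127,600 bytes.
Total = 1,830,409,200 bytes = 1.7 GiB.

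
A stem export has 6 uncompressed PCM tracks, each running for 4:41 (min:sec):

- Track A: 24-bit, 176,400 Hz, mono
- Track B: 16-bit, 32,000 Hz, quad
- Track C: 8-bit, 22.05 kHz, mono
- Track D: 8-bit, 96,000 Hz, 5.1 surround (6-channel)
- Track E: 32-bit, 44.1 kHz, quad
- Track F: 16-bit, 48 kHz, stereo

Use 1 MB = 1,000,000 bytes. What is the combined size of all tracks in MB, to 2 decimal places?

4:41 (min:sec) = 281 s.
Track A: 176,400 × 281 × 3 × 1 = 148,705,200 bytes.
Track B: 32,000 × 281 × 2 × 4 = 71,936,000 bytes.
Track C: 22,050 × 281 × 1 × 1 = 6,196,050 bytes.
Track D: 96,000 × 281 × 1 × 6 = 161,856,000 bytes.
Track E: 44,100 × 281 × 4 × 4 = 198,273,600 bytes.
Track F: 48,000 × 281 × 2 × 2 = 53,952,000 bytes.
Total = 640,918,850 bytes = 640.92 MB.

640.92 MB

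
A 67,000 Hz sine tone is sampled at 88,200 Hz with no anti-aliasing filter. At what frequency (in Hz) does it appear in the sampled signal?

21,200 Hz

Nyquist = 88,200/2 = 44,100 Hz; 67,000 Hz exceeds it.
Alias = |67,000 − 1×88,200| = |67,000 − 88,200| = 21,200 Hz.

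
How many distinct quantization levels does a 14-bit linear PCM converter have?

16,384 levels

2^14 = 16,384.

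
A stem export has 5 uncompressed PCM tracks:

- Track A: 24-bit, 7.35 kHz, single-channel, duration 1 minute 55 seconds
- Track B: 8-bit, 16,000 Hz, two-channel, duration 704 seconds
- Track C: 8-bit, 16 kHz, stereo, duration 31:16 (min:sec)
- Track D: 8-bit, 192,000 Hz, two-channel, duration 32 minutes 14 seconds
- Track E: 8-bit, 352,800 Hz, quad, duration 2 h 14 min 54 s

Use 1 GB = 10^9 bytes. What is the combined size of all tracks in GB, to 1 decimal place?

Track A: 1 minute 55 seconds = 115 s; 7,350 × 115 × 3 × 1 = 2,535,750 bytes.
Track B: 16,000 × 704 × 1 × 2 = 22,528,000 bytes.
Track C: 31:16 (min:sec) = 1,876 s; 16,000 × 1,876 × 1 × 2 = 60,032,000 bytes.
Track D: 32 minutes 14 seconds = 1,934 s; 192,000 × 1,934 × 1 × 2 = 742,656,000 bytes.
Track E: 2 h 14 min 54 s = 8,094 s; 352,800 × 8,094 × 1 × 4 = 11,422,252,800 bytes.
Total = 12,250,004,550 bytes = 12.3 GB.

12.3 GB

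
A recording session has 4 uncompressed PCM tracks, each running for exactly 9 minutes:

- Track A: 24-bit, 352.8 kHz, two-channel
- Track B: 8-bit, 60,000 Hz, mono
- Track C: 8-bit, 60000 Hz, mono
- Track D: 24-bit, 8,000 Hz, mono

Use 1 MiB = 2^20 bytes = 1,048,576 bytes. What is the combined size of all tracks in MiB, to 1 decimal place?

exactly 9 minutes = 540 s.
Track A: 352,800 × 540 × 3 × 2 = 1,143,072,000 bytes.
Track B: 60,000 × 540 × 1 × 1 = 32,400,000 bytes.
Track C: 60,000 × 540 × 1 × 1 = 32,400,000 bytes.
Track D: 8,000 × 540 × 3 × 1 = 12,960,000 bytes.
Total = 1,220,832,000 bytes = 1164.3 MiB.

1164.3 MiB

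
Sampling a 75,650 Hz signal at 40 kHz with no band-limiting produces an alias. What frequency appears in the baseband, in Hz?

Nyquist = 40,000/2 = 20,000 Hz; 75,650 Hz exceeds it.
Alias = |75,650 − 2×40,000| = |75,650 − 80,000| = 4,350 Hz.

4,350 Hz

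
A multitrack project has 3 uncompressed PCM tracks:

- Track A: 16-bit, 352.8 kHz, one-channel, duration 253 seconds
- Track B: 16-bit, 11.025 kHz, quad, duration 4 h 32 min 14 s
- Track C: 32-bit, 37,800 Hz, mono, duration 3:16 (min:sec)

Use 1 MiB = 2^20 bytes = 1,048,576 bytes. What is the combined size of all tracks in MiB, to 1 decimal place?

1572.4 MiB

Track A: 352,800 × 253 × 2 × 1 = 178,516,800 bytes.
Track B: 4 h 32 min 14 s = 16,334 s; 11,025 × 16,334 × 2 × 4 = 1,440,658,800 bytes.
Track C: 3:16 (min:sec) = 196 s; 37,800 × 196 × 4 × 1 = 29,635,200 bytes.
Total = 1,648,810,800 bytes = 1572.4 MiB.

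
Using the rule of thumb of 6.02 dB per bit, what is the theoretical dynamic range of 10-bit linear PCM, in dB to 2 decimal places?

10 × 6.02 = 60.20 dB.

60.20 dB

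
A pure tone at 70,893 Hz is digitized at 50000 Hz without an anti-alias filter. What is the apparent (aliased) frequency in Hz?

Nyquist = 50,000/2 = 25,000 Hz; 70,893 Hz exceeds it.
Alias = |70,893 − 1×50,000| = |70,893 − 50,000| = 20,893 Hz.

20,893 Hz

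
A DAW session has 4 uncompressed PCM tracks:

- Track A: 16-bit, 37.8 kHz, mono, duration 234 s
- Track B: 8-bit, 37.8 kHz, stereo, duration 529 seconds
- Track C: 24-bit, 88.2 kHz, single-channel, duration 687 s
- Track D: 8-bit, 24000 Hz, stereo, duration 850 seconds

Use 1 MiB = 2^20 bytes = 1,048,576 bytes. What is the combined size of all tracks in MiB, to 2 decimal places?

Track A: 37,800 × 234 × 2 × 1 = 17,690,400 bytes.
Track B: 37,800 × 529 × 1 × 2 = 39,992,400 bytes.
Track C: 88,200 × 687 × 3 × 1 = 181,780,200 bytes.
Track D: 24,000 × 850 × 1 × 2 = 40,800,000 bytes.
Total = 280,263,000 bytes = 267.28 MiB.

267.28 MiB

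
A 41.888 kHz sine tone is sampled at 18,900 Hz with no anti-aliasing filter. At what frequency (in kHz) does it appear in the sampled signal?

Nyquist = 18,900/2 = 9,450 Hz; 41,888 Hz exceeds it.
Alias = |41,888 − 2×18,900| = |41,888 − 37,800| = 4,088 Hz = 4.088 kHz.

4.088 kHz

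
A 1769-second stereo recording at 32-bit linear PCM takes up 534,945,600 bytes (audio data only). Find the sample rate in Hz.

Bytes = sample_rate × seconds × bytes_per_sample × channels.
sample_rate = 534,945,600 / (1,769 × 4 × 2) = 534,945,600 / 14,152 = 37,800 Hz.

37,800 Hz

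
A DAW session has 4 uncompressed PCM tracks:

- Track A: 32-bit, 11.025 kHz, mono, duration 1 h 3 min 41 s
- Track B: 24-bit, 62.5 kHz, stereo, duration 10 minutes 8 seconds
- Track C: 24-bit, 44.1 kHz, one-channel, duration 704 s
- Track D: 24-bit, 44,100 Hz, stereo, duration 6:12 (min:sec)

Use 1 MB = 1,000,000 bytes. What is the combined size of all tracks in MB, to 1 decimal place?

588.1 MB

Track A: 1 h 3 min 41 s = 3,821 s; 11,025 × 3,821 × 4 × 1 = 168,506,100 bytes.
Track B: 10 minutes 8 seconds = 608 s; 62,500 × 608 × 3 × 2 = 228,000,000 bytes.
Track C: 44,100 × 704 × 3 × 1 = 93,139,200 bytes.
Track D: 6:12 (min:sec) = 372 s; 44,100 × 372 × 3 × 2 = 98,431,200 bytes.
Total = 588,076,500 bytes = 588.1 MB.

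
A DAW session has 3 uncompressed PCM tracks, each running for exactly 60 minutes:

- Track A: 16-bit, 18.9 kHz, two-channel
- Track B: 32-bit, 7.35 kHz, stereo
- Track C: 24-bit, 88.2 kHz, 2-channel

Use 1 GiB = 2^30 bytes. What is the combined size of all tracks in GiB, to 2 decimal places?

exactly 60 minutes = 3,600 s.
Track A: 18,900 × 3,600 × 2 × 2 = 272,160,000 bytes.
Track B: 7,350 × 3,600 × 4 × 2 = 211,680,000 bytes.
Track C: 88,200 × 3,600 × 3 × 2 = 1,905,120,000 bytes.
Total = 2,388,960,000 bytes = 2.22 GiB.

2.22 GiB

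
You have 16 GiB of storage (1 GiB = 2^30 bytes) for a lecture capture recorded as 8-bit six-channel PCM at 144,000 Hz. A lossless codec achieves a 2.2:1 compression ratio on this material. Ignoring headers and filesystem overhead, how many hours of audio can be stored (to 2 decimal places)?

12.15 hours

Uncompressed byte rate = 144,000 × 1 × 6 = 864,000 bytes/s.
After 2.2:1 compression, effective rate ≈ 392727.27 bytes/s.
Capacity = 16 × 1,073,741,824 = 17,179,869,184 bytes.
17,179,869,184 / effective rate ≈ 43745.04 s → 12.15 hours.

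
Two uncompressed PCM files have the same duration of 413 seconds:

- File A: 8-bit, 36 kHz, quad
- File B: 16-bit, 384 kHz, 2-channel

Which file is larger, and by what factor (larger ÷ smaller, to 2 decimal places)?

File B, by a factor of 10.67

File A: 36,000 × 1 × 4 = 144,000 bytes/s.
File B: 384,000 × 2 × 2 = 1,536,000 bytes/s.
File B is larger; ratio = 634,368,000 / 59,472,000 = 10.67.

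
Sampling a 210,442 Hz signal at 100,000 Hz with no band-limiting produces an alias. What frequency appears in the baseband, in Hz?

Nyquist = 100,000/2 = 50,000 Hz; 210,442 Hz exceeds it.
Alias = |210,442 − 2×100,000| = |210,442 − 200,000| = 10,442 Hz.

10,442 Hz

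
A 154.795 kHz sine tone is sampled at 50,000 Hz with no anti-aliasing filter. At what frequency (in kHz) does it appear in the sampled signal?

Nyquist = 50,000/2 = 25,000 Hz; 154,795 Hz exceeds it.
Alias = |154,795 − 3×50,000| = |154,795 − 150,000| = 4,795 Hz = 4.795 kHz.

4.795 kHz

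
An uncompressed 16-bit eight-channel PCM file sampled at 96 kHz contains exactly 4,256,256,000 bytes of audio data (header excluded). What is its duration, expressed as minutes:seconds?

46:11

Byte rate = 96,000 × 2 × 8 = 1,536,000 bytes/s.
Duration = 4,256,256,000 / 1,536,000 = 2,771 s.
2,771 s = 46:11.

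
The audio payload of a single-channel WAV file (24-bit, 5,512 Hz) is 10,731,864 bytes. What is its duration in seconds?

Byte rate = 5,512 × 3 × 1 = 16,536 bytes/s.
Duration = 10,731,864 / 16,536 = 649 s.

649 seconds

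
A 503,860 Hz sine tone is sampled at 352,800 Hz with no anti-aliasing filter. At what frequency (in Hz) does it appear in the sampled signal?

Nyquist = 352,800/2 = 176,400 Hz; 503,860 Hz exceeds it.
Alias = |503,860 − 1×352,800| = |503,860 − 352,800| = 151,060 Hz.

151,060 Hz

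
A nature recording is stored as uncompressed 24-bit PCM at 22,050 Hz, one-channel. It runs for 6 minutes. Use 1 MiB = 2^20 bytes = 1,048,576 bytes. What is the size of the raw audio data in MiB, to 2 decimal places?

22.71 MiB

Duration = 6 minutes = 360 s.
Bytes = 22,050 samples/s × 360 s × 3 bytes/sample × 1 ch = 23,814,000 bytes.
23,814,000 / 1,048,576 = 22.71 MiB.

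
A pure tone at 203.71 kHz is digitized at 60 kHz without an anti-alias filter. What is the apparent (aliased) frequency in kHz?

23.71 kHz

Nyquist = 60,000/2 = 30,000 Hz; 203,710 Hz exceeds it.
Alias = |203,710 − 3×60,000| = |203,710 − 180,000| = 23,710 Hz = 23.71 kHz.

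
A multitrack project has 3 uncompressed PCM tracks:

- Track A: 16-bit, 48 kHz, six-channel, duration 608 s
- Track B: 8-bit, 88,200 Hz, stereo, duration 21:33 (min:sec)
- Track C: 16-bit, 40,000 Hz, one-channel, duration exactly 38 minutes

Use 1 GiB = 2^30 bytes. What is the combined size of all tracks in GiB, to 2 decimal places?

Track A: 48,000 × 608 × 2 × 6 = 350,208,000 bytes.
Track B: 21:33 (min:sec) = 1,293 s; 88,200 × 1,293 × 1 × 2 = 228,085,200 bytes.
Track C: exactly 38 minutes = 2,280 s; 40,000 × 2,280 × 2 × 1 = 182,400,000 bytes.
Total = 760,693,200 bytes = 0.71 GiB.

0.71 GiB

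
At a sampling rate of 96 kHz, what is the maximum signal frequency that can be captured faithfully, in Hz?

Nyquist frequency = sample rate / 2 = 96,000 / 2 = 48,000 Hz.

48,000 Hz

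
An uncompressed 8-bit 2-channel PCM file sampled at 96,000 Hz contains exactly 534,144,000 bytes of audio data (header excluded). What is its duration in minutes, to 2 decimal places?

46.37 minutes

Byte rate = 96,000 × 1 × 2 = 192,000 bytes/s.
Duration = 534,144,000 / 192,000 = 2,782 s.
2,782 s / 60 = 46.37 minutes.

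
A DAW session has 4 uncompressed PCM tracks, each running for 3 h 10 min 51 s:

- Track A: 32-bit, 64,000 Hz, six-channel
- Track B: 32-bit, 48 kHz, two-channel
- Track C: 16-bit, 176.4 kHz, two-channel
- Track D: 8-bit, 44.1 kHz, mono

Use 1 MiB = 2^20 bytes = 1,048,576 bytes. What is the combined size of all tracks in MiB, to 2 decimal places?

3 h 10 min 51 s = 11,451 s.
Track A: 64,000 × 11,451 × 4 × 6 = 17,588,736,000 bytes.
Track B: 48,000 × 11,451 × 4 × 2 = 4,397,184,000 bytes.
Track C: 176,400 × 11,451 × 2 × 2 = 8,079,825,600 bytes.
Track D: 44,100 × 11,451 × 1 × 1 = 504,989,100 bytes.
Total = 30,570,734,700 bytes = 29154.52 MiB.

29154.52 MiB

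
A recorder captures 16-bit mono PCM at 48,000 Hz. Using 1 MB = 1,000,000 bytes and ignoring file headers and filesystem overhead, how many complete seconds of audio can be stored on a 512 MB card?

Uncompressed byte rate = 48,000 × 2 × 1 = 96,000 bytes/s.
Capacity = 512 × 1,000,000 = 512,000,000 bytes.
512,000,000 / 96,000 ≈ 5333.33 s → 5,333 seconds.

5,333 seconds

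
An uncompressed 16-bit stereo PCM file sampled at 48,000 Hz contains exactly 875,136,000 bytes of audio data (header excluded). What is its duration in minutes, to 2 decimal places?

Byte rate = 48,000 × 2 × 2 = 192,000 bytes/s.
Duration = 875,136,000 / 192,000 = 4,558 s.
4,558 s / 60 = 75.97 minutes.

75.97 minutes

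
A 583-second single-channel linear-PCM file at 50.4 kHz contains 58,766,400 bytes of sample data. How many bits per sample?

16 bits

Bytes per sample = 58,766,400 / (50,400 × 583 × 1) = 58,766,400 / 29,383,200 = 2.
Bit depth = 2 × 8 = 16 bits.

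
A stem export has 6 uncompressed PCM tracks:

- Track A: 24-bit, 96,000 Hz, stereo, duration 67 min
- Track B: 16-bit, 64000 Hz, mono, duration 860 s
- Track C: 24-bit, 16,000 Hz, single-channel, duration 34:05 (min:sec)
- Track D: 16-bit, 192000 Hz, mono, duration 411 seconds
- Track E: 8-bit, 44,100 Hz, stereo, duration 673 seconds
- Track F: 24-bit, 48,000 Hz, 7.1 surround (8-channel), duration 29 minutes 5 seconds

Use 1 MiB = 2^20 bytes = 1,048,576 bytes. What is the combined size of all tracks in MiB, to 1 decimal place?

Track A: 67 min = 4,020 s; 96,000 × 4,020 × 3 × 2 = 2,315,520,000 bytes.
Track B: 64,000 × 860 × 2 × 1 = 110,080,000 bytes.
Track C: 34:05 (min:sec) = 2,045 s; 16,000 × 2,045 × 3 × 1 = 98,160,000 bytes.
Track D: 192,000 × 411 × 2 × 1 = 157,824,000 bytes.
Track E: 44,100 × 673 × 1 × 2 = 59,358,600 bytes.
Track F: 29 minutes 5 seconds = 1,745 s; 48,000 × 1,745 × 3 × 8 = 2,010,240,000 bytes.
Total = 4,751,182,600 bytes = 4531.1 MiB.

4531.1 MiB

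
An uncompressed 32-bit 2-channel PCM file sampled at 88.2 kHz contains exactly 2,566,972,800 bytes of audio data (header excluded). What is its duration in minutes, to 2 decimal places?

Byte rate = 88,200 × 4 × 2 = 705,600 bytes/s.
Duration = 2,566,972,800 / 705,600 = 3,638 s.
3,638 s / 60 = 60.63 minutes.

60.63 minutes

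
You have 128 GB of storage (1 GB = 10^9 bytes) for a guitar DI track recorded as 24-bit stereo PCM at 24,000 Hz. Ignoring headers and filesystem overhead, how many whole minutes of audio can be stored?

Uncompressed byte rate = 24,000 × 3 × 2 = 144,000 bytes/s.
Capacity = 128 × 1,000,000,000 = 128,000,000,000 bytes.
128,000,000,000 / 144,000 ≈ 888888.89 s → 14,814 minutes.

14,814 minutes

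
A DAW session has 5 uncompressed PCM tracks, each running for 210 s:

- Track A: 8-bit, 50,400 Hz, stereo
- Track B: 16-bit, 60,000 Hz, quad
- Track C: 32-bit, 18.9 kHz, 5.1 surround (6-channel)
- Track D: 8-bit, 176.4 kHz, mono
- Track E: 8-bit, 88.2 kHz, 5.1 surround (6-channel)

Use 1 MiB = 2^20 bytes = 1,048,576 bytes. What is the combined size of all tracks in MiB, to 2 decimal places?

Track A: 50,400 × 210 × 1 × 2 = 21,168,000 bytes.
Track B: 60,000 × 210 × 2 × 4 = 100,800,000 bytes.
Track C: 18,900 × 210 × 4 × 6 = 95,256,000 bytes.
Track D: 176,400 × 210 × 1 × 1 = 37,044,000 bytes.
Track E: 88,200 × 210 × 1 × 6 = 111,132,000 bytes.
Total = 365,400,000 bytes = 348.47 MiB.

348.47 MiB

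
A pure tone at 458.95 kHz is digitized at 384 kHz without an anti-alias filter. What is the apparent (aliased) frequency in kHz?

Nyquist = 384,000/2 = 192,000 Hz; 458,950 Hz exceeds it.
Alias = |458,950 − 1×384,000| = |458,950 − 384,000| = 74,950 Hz = 74.95 kHz.

74.95 kHz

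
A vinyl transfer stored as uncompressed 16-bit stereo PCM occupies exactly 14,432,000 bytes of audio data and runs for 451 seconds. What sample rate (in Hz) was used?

8,000 Hz

Bytes = sample_rate × seconds × bytes_per_sample × channels.
sample_rate = 14,432,000 / (451 × 2 × 2) = 14,432,000 / 1,804 = 8,000 Hz.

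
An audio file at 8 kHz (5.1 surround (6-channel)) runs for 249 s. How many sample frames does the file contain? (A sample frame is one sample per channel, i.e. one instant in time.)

1,992,000 sample frames

8,000 samples/s × 249 s = 1,992,000 frames.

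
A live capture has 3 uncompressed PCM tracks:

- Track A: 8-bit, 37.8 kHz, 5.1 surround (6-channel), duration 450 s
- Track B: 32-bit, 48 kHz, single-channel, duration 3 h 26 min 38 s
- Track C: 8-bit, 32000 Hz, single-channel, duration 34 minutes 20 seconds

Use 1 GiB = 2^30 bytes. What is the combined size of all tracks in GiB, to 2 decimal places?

Track A: 37,800 × 450 × 1 × 6 = 102,060,000 bytes.
Track B: 3 h 26 min 38 s = 12,398 s; 48,000 × 12,398 × 4 × 1 = 2,380,416,000 bytes.
Track C: 34 minutes 20 seconds = 2,060 s; 32,000 × 2,060 × 1 × 1 = 65,920,000 bytes.
Total = 2,548,396,000 bytes = 2.37 GiB.

2.37 GiB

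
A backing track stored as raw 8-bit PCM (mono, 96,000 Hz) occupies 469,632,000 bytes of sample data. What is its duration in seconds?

4,892 seconds

Byte rate = 96,000 × 1 × 1 = 96,000 bytes/s.
Duration = 469,632,000 / 96,000 = 4,892 s.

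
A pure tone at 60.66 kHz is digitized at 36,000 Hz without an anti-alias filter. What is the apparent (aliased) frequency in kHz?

Nyquist = 36,000/2 = 18,000 Hz; 60,660 Hz exceeds it.
Alias = |60,660 − 2×36,000| = |60,660 − 72,000| = 11,340 Hz = 11.34 kHz.

11.34 kHz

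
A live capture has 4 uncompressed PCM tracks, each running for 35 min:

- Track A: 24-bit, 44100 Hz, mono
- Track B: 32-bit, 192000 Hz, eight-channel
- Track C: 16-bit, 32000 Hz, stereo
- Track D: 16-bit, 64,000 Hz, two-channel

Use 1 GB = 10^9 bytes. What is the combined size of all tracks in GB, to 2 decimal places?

13.99 GB

35 min = 2,100 s.
Track A: 44,100 × 2,100 × 3 × 1 = 277,830,000 bytes.
Track B: 192,000 × 2,100 × 4 × 8 = 12,902,400,000 bytes.
Track C: 32,000 × 2,100 × 2 × 2 = 268,800,000 bytes.
Track D: 64,000 × 2,100 × 2 × 2 = 537,600,000 bytes.
Total = 13,986,630,000 bytes = 13.99 GB.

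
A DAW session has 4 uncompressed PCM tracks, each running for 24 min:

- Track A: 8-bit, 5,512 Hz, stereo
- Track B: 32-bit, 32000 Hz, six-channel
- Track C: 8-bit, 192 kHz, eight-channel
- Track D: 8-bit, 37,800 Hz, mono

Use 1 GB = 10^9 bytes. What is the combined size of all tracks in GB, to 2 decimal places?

3.39 GB

24 min = 1,440 s.
Track A: 5,512 × 1,440 × 1 × 2 = 15,874,560 bytes.
Track B: 32,000 × 1,440 × 4 × 6 = 1,105,920,000 bytes.
Track C: 192,000 × 1,440 × 1 × 8 = 2,211,840,000 bytes.
Track D: 37,800 × 1,440 × 1 × 1 = 54,432,000 bytes.
Total = 3,388,066,560 bytes = 3.39 GB.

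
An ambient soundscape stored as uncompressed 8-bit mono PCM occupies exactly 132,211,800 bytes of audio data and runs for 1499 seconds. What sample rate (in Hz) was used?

Bytes = sample_rate × seconds × bytes_per_sample × channels.
sample_rate = 132,211,800 / (1,499 × 1 × 1) = 132,211,800 / 1,499 = 88,200 Hz.

88,200 Hz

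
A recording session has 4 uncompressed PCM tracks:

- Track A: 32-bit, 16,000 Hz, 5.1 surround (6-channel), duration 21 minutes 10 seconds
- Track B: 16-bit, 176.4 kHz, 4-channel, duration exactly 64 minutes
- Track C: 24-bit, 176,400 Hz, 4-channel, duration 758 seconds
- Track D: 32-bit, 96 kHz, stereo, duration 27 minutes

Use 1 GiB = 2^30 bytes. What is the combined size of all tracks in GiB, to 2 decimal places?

8.15 GiB

Track A: 21 minutes 10 seconds = 1,270 s; 16,000 × 1,270 × 4 × 6 = 487,680,000 bytes.
Track B: exactly 64 minutes = 3,840 s; 176,400 × 3,840 × 2 × 4 = 5,419,008,000 bytes.
Track C: 176,400 × 758 × 3 × 4 = 1,604,534,400 bytes.
Track D: 27 minutes = 1,620 s; 96,000 × 1,620 × 4 × 2 = 1,244,160,000 bytes.
Total = 8,755,382,400 bytes = 8.15 GiB.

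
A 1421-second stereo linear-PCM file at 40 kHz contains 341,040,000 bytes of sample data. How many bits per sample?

24 bits

Bytes per sample = 341,040,000 / (40,000 × 1,421 × 2) = 341,040,000 / 113,680,000 = 3.
Bit depth = 3 × 8 = 24 bits.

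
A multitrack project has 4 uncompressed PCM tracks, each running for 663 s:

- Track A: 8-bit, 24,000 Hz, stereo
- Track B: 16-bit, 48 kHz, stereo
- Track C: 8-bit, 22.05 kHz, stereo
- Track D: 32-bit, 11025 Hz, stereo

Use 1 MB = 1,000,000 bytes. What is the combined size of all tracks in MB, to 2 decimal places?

Track A: 24,000 × 663 × 1 × 2 = 31,824,000 bytes.
Track B: 48,000 × 663 × 2 × 2 = 127,296,000 bytes.
Track C: 22,050 × 663 × 1 × 2 = 29,238,300 bytes.
Track D: 11,025 × 663 × 4 × 2 = 58,476,600 bytes.
Total = 246,834,900 bytes = 246.83 MB.

246.83 MB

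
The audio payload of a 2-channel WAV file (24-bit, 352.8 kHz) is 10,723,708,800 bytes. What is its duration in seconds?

5,066 seconds

Byte rate = 352,800 × 3 × 2 = 2,116,800 bytes/s.
Duration = 10,723,708,800 / 2,116,800 = 5,066 s.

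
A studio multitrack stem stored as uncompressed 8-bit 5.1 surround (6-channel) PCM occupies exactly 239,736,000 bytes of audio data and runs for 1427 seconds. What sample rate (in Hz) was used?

28,000 Hz

Bytes = sample_rate × seconds × bytes_per_sample × channels.
sample_rate = 239,736,000 / (1,427 × 1 × 6) = 239,736,000 / 8,562 = 28,000 Hz.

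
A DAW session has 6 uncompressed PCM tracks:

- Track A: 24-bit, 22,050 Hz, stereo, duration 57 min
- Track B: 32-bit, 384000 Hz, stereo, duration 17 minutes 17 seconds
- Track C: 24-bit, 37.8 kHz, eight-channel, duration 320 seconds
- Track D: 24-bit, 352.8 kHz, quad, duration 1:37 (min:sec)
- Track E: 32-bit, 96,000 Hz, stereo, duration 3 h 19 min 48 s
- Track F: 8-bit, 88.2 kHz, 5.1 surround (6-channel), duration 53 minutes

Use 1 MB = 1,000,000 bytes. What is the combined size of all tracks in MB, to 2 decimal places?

Track A: 57 min = 3,420 s; 22,050 × 3,420 × 3 × 2 = 452,466,000 bytes.
Track B: 17 minutes 17 seconds = 1,037 s; 384,000 × 1,037 × 4 × 2 = 3,185,664,000 bytes.
Track C: 37,800 × 320 × 3 × 8 = 290,304,000 bytes.
Track D: 1:37 (min:sec) = 97 s; 352,800 × 97 × 3 × 4 = 410,659,200 bytes.
Track E: 3 h 19 min 48 s = 11,988 s; 96,000 × 11,988 × 4 × 2 = 9,206,784,000 bytes.
Track F: 53 minutes = 3,180 s; 88,200 × 3,180 × 1 × 6 = 1,682,856,000 bytes.
Total = 15,228,733,200 bytes = 15228.73 MB.

15228.73 MB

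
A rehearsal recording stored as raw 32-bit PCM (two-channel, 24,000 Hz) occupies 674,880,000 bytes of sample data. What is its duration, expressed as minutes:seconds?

58:35

Byte rate = 24,000 × 4 × 2 = 192,000 bytes/s.
Duration = 674,880,000 / 192,000 = 3,515 s.
3,515 s = 58:35.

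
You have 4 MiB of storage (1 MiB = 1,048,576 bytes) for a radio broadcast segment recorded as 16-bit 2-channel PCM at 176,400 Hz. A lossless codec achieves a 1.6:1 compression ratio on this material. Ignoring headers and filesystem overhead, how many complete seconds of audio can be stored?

9 seconds

Uncompressed byte rate = 176,400 × 2 × 2 = 705,600 bytes/s.
After 1.6:1 compression, effective rate ≈ 441000 bytes/s.
Capacity = 4 × 1,048,576 = 4,194,304 bytes.
4,194,304 / effective rate ≈ 9.51 s → 9 seconds.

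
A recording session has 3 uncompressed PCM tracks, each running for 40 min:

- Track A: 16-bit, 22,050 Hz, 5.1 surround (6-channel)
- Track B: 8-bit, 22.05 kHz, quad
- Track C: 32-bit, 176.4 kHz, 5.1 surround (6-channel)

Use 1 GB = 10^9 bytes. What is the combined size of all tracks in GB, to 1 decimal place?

40 min = 2,400 s.
Track A: 22,050 × 2,400 × 2 × 6 = 635,040,000 bytes.
Track B: 22,050 × 2,400 × 1 × 4 = 211,680,000 bytes.
Track C: 176,400 × 2,400 × 4 × 6 = 10,160,640,000 bytes.
Total = 11,007,360,000 bytes = 11.0 GB.

11.0 GB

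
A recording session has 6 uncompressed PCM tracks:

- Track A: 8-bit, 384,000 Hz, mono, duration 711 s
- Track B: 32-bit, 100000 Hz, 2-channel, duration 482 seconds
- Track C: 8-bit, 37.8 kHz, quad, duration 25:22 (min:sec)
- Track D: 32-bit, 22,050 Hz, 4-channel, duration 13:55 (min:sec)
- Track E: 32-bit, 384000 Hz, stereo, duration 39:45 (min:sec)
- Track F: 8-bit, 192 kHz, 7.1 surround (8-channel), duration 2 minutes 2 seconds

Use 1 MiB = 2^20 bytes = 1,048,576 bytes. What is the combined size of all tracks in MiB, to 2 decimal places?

Track A: 384,000 × 711 × 1 × 1 = 273,024,000 bytes.
Track B: 100,000 × 482 × 4 × 2 = 385,600,000 bytes.
Track C: 25:22 (min:sec) = 1,522 s; 37,800 × 1,522 × 1 × 4 = 230,126,400 bytes.
Track D: 13:55 (min:sec) = 835 s; 22,050 × 835 × 4 × 4 = 294,588,000 bytes.
Track E: 39:45 (min:sec) = 2,385 s; 384,000 × 2,385 × 4 × 2 = 7,326,720,000 bytes.
Track F: 2 minutes 2 seconds = 122 s; 192,000 × 122 × 1 × 8 = 187,392,000 bytes.
Total = 8,697,450,400 bytes = 8294.54 MiB.

8294.54 MiB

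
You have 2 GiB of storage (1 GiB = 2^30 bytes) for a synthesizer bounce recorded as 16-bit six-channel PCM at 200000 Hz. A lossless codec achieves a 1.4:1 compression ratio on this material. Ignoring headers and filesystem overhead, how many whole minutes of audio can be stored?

Uncompressed byte rate = 200,000 × 2 × 6 = 2,400,000 bytes/s.
After 1.4:1 compression, effective rate ≈ 1714285.71 bytes/s.
Capacity = 2 × 1,073,741,824 = 2,147,483,648 bytes.
2,147,483,648 / effective rate ≈ 1252.7 s → 20 minutes.

20 minutes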